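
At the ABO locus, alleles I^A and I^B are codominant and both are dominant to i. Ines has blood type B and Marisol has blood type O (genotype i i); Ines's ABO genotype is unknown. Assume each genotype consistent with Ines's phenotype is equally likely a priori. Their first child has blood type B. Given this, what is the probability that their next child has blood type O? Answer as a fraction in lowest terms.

1/6

Possible genotypes: Ines ∈ {I^B I^B, I^B i}; Marisol ∈ {i i}.
Weight each parental genotype pair by prior × P(type-B child):
  I^B I^B × i i: posterior weight 2/3; P(next child type O) = 0.
  I^B i × i i: posterior weight 1/3; P(next child type O) = 1/2.
Weighted sum = 1/6.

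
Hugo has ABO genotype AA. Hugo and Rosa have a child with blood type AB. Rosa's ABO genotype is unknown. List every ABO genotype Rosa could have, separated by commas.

For each candidate genotype of Rosa, check whether crossing it with AA can produce every observed child phenotype.
  AA → possible child types {A} ✗
  AB → possible child types {A, AB} ✓
  AO → possible child types {A} ✗
  BB → possible child types {AB} ✓
  BO → possible child types {A, AB} ✓
  OO → possible child types {A} ✗

AB, BB, BO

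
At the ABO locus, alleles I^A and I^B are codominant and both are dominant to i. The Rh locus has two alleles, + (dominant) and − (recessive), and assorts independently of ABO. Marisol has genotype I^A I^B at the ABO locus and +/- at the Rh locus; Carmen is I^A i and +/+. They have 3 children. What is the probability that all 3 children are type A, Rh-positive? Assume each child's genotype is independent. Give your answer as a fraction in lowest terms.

ABO cross I^A I^B × I^A i → 1/2 A, 1/4 B, 1/4 AB.
Rh cross +/- × +/+ → 1 Rh+; so P(type A, Rh-positive) = 1/2 × 1 = 1/2 per child.
All 3 independent: (1/2)^3 = 1/8.

1/8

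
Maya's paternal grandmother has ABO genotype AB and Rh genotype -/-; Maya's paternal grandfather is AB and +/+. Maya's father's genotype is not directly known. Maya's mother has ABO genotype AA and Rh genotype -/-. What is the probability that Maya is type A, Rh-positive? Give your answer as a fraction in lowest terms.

Maya's father's ABO genotype from AB × AB: 1/4 AA, 1/2 AB, 1/4 BB.
Crossing each possibility with the mother AA and summing P(type A): 1/4·1 + 1/2·1/2 + 1/4·0 = 1/2.
Similarly for Rh via the father's Rh distribution: P(Rh+) = 1/2.
Independent loci: 1/2 × 1/2 = 1/4.

1/4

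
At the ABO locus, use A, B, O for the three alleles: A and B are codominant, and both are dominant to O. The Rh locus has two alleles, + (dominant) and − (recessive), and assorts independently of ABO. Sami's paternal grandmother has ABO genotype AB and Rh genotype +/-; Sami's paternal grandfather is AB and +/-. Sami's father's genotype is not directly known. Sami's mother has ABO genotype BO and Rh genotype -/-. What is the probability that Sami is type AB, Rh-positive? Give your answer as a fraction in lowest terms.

Sami's father's ABO genotype from AB × AB: 1/4 AA, 1/2 AB, 1/4 BB.
Crossing each possibility with the mother BO and summing P(type AB): 1/4·1/2 + 1/2·1/4 + 1/4·0 = 1/4.
Similarly for Rh via the father's Rh distribution: P(Rh+) = 1/2.
Independent loci: 1/4 × 1/2 = 1/8.

1/8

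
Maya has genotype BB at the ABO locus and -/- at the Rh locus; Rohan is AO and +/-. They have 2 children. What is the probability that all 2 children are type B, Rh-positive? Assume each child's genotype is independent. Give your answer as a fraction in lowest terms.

1/16

ABO cross BB × AO → 1/2 B, 1/2 AB.
Rh cross -/- × +/- → 1/2 Rh+, 1/2 Rh-; so P(type B, Rh-positive) = 1/2 × 1/2 = 1/4 per child.
All 2 independent: (1/4)^2 = 1/16.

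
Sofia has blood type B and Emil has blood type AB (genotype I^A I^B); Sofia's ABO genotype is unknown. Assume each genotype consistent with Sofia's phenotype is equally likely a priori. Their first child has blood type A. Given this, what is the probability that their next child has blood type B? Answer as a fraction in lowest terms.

1/2

Possible genotypes: Sofia ∈ {I^B I^B, I^B i}; Emil ∈ {I^A I^B}.
Weight each parental genotype pair by prior × P(type-A child):
  I^B i × I^A I^B: posterior weight 1; P(next child type B) = 1/2.
Weighted sum = 1/2.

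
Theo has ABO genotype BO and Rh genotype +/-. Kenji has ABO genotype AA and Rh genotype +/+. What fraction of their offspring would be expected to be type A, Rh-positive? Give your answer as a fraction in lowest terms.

ABO cross BO × AA → offspring phenotypes: 1/2 A, 1/2 AB.
Rh cross +/- × +/+ → 1 Rh+.
Independent loci: P(type A, Rh-positive) = 1/2 × 1 = 1/2.

1/2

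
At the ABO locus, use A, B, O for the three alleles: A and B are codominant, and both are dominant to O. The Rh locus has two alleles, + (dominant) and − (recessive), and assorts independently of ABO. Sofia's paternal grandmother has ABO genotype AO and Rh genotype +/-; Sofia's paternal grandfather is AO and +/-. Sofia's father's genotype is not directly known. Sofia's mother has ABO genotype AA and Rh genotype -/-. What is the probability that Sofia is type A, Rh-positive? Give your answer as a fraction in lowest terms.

1/2

Sofia's father's ABO genotype from AO × AO: 1/4 AA, 1/2 AO, 1/4 OO.
Crossing each possibility with the mother AA and summing P(type A): 1/4·1 + 1/2·1 + 1/4·1 = 1.
Similarly for Rh via the father's Rh distribution: P(Rh+) = 1/2.
Independent loci: 1 × 1/2 = 1/2.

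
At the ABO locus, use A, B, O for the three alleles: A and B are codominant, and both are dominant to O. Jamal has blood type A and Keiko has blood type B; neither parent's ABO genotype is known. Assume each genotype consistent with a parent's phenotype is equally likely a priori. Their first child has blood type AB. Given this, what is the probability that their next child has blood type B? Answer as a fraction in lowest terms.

5/36

Possible genotypes: Jamal ∈ {AA, AO}; Keiko ∈ {BB, BO}.
Weight each parental genotype pair by prior × P(type-AB child):
  AA × BB: posterior weight 4/9; P(next child type B) = 0.
  AA × BO: posterior weight 2/9; P(next child type B) = 0.
  AO × BB: posterior weight 2/9; P(next child type B) = 1/2.
  AO × BO: posterior weight 1/9; P(next child type B) = 1/4.
Weighted sum = 5/36.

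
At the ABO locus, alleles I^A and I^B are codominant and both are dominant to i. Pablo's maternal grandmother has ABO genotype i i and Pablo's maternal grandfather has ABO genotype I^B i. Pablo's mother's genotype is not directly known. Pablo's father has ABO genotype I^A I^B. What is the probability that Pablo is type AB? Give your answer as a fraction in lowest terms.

Pablo's mother's ABO genotype from i i × I^B i: 1/2 I^B i, 1/2 i i.
Crossing each possibility with the father I^A I^B and summing P(type AB): 1/2·1/4 + 1/2·0 = 1/8.

1/8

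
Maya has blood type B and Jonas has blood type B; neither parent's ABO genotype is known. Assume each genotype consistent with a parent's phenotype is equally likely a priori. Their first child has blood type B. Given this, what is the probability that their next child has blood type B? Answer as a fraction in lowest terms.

Possible genotypes: Maya ∈ {BB, BO}; Jonas ∈ {BB, BO}.
Weight each parental genotype pair by prior × P(type-B child):
  BB × BB: posterior weight 4/15; P(next child type B) = 1.
  BB × BO: posterior weight 4/15; P(next child type B) = 1.
  BO × BB: posterior weight 4/15; P(next child type B) = 1.
  BO × BO: posterior weight 1/5; P(next child type B) = 3/4.
Weighted sum = 19/20.

19/20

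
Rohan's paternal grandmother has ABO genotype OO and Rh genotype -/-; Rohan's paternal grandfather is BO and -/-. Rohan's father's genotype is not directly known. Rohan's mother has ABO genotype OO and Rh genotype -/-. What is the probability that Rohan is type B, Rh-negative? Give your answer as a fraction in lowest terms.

Rohan's father's ABO genotype from OO × BO: 1/2 BO, 1/2 OO.
Crossing each possibility with the mother OO and summing P(type B): 1/2·1/2 + 1/2·0 = 1/4.
Similarly for Rh via the father's Rh distribution: P(Rh-) = 1.
Independent loci: 1/4 × 1 = 1/4.

1/4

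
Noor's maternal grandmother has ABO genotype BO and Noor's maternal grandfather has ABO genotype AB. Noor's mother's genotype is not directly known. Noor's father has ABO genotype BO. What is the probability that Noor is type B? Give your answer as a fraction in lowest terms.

Noor's mother's ABO genotype from BO × AB: 1/4 AB, 1/4 AO, 1/4 BB, 1/4 BO.
Crossing each possibility with the father BO and summing P(type B): 1/4·1/2 + 1/4·1/4 + 1/4·1 + 1/4·3/4 = 5/8.

5/8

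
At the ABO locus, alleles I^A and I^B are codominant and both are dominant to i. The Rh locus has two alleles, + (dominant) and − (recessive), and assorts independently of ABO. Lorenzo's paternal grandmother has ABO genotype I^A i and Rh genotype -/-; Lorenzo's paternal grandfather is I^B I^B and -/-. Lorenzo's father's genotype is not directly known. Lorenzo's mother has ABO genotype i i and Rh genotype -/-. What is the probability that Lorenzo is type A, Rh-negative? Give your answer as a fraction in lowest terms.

Lorenzo's father's ABO genotype from I^A i × I^B I^B: 1/2 I^A I^B, 1/2 I^B i.
Crossing each possibility with the mother i i and summing P(type A): 1/2·1/2 + 1/2·0 = 1/4.
Similarly for Rh via the father's Rh distribution: P(Rh-) = 1.
Independent loci: 1/4 × 1 = 1/4.

1/4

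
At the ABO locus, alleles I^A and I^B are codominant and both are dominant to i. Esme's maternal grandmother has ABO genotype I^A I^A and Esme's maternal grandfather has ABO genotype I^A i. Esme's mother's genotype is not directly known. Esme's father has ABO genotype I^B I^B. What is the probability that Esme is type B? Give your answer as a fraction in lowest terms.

Esme's mother's ABO genotype from I^A I^A × I^A i: 1/2 I^A I^A, 1/2 I^A i.
Crossing each possibility with the father I^B I^B and summing P(type B): 1/2·0 + 1/2·1/2 = 1/4.

1/4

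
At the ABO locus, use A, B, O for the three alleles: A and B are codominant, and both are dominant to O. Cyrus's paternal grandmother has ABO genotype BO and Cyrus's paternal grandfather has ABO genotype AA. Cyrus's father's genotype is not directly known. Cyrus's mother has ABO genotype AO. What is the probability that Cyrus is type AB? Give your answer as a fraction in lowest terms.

Cyrus's father's ABO genotype from BO × AA: 1/2 AB, 1/2 AO.
Crossing each possibility with the mother AO and summing P(type AB): 1/2·1/4 + 1/2·0 = 1/8.

1/8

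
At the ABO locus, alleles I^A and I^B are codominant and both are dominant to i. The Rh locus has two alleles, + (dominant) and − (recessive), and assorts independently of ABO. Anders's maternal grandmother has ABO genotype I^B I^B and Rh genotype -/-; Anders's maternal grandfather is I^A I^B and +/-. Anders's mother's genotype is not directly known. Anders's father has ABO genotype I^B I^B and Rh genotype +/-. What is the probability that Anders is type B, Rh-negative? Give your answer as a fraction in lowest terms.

Anders's mother's ABO genotype from I^B I^B × I^A I^B: 1/2 I^A I^B, 1/2 I^B I^B.
Crossing each possibility with the father I^B I^B and summing P(type B): 1/2·1/2 + 1/2·1 = 3/4.
Similarly for Rh via the mother's Rh distribution: P(Rh-) = 3/8.
Independent loci: 3/4 × 3/8 = 9/32.

9/32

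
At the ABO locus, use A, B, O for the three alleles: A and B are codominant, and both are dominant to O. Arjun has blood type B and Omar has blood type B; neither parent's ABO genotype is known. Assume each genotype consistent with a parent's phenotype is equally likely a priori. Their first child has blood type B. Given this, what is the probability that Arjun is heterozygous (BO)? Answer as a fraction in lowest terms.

7/15

Possible genotypes: Arjun ∈ {BB, BO}; Omar ∈ {BB, BO}.
Weight each parental genotype pair by prior × P(type-B child):
  BB × BB: posterior weight 4/15.
  BB × BO: posterior weight 4/15.
  BO × BB: posterior weight 4/15.
  BO × BO: posterior weight 1/5.
Sum the posterior weight over pairs where Arjun is BO: 7/15.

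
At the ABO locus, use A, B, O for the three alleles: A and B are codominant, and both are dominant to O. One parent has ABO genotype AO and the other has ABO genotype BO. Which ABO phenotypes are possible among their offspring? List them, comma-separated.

O, A, B, AB

Gametes from AO × BO give offspring ABO genotypes AB, AO, BO, OO, i.e. phenotypes O, A, B, AB.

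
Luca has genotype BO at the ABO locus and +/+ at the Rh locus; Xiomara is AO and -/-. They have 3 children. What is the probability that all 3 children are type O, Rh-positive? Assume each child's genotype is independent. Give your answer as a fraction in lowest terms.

1/64

ABO cross BO × AO → 1/4 O, 1/4 A, 1/4 B, 1/4 AB.
Rh cross +/+ × -/- → 1 Rh+; so P(type O, Rh-positive) = 1/4 × 1 = 1/4 per child.
All 3 independent: (1/4)^3 = 1/64.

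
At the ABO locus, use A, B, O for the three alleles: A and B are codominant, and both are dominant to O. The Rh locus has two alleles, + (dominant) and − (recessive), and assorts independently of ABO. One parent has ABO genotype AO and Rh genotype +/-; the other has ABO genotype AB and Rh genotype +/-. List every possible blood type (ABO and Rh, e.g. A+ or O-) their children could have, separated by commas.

Gametes from AO × AB give offspring ABO genotypes AA, AB, AO, BO, i.e. phenotypes A, B, AB.
Rh cross +/- × +/- → phenotypes Rh+, Rh-.
Combining independently: A+, A-, B+, B-, AB+, AB-.

A+, A-, B+, B-, AB+, AB-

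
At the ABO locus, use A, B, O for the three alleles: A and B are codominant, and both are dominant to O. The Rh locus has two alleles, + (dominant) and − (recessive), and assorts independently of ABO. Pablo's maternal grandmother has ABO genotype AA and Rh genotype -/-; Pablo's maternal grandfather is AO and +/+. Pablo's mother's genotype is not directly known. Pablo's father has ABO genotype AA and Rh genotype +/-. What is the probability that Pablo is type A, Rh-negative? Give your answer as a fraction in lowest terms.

1/4

Pablo's mother's ABO genotype from AA × AO: 1/2 AA, 1/2 AO.
Crossing each possibility with the father AA and summing P(type A): 1/2·1 + 1/2·1 = 1.
Similarly for Rh via the mother's Rh distribution: P(Rh-) = 1/4.
Independent loci: 1 × 1/4 = 1/4.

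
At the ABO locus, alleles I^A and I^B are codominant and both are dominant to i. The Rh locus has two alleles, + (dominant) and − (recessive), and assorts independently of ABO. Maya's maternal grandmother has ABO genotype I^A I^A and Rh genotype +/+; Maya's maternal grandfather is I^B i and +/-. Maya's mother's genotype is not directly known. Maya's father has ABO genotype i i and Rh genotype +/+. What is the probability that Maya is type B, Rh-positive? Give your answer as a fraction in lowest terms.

1/4

Maya's mother's ABO genotype from I^A I^A × I^B i: 1/2 I^A I^B, 1/2 I^A i.
Crossing each possibility with the father i i and summing P(type B): 1/2·1/2 + 1/2·0 = 1/4.
Similarly for Rh via the mother's Rh distribution: P(Rh+) = 1.
Independent loci: 1/4 × 1 = 1/4.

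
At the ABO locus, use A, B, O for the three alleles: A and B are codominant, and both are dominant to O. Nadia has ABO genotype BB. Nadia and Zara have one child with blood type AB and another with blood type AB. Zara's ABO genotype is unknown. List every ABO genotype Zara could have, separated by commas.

AA, AB, AO

For each candidate genotype of Zara, check whether crossing it with BB can produce every observed child phenotype.
  AA → possible child types {AB} ✓
  AB → possible child types {B, AB} ✓
  AO → possible child types {B, AB} ✓
  BB → possible child types {B} ✗
  BO → possible child types {B} ✗
  OO → possible child types {B} ✗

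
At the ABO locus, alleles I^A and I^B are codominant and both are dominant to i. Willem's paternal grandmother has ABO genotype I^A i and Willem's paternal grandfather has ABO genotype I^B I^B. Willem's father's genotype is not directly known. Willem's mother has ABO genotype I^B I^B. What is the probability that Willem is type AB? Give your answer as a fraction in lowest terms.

Willem's father's ABO genotype from I^A i × I^B I^B: 1/2 I^A I^B, 1/2 I^B i.
Crossing each possibility with the mother I^B I^B and summing P(type AB): 1/2·1/2 + 1/2·0 = 1/4.

1/4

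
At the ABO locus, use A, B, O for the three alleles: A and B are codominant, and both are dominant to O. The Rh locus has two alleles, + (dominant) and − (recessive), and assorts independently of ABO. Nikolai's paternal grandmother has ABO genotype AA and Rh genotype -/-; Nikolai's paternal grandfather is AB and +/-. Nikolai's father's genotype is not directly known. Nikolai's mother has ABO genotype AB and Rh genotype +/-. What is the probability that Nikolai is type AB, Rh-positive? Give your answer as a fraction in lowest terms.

5/16

Nikolai's father's ABO genotype from AA × AB: 1/2 AA, 1/2 AB.
Crossing each possibility with the mother AB and summing P(type AB): 1/2·1/2 + 1/2·1/2 = 1/2.
Similarly for Rh via the father's Rh distribution: P(Rh+) = 5/8.
Independent loci: 1/2 × 5/8 = 5/16.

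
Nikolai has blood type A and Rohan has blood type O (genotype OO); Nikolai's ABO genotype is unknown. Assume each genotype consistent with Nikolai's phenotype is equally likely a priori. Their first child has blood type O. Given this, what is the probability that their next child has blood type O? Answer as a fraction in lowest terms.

Possible genotypes: Nikolai ∈ {AA, AO}; Rohan ∈ {OO}.
Weight each parental genotype pair by prior × P(type-O child):
  AO × OO: posterior weight 1; P(next child type O) = 1/2.
Weighted sum = 1/2.

1/2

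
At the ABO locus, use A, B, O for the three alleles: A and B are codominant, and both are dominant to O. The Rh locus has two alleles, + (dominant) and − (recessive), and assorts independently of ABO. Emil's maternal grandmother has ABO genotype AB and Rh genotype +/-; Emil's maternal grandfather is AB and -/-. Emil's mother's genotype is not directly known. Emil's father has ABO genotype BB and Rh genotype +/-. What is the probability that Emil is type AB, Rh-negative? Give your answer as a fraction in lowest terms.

3/16

Emil's mother's ABO genotype from AB × AB: 1/4 AA, 1/2 AB, 1/4 BB.
Crossing each possibility with the father BB and summing P(type AB): 1/4·1 + 1/2·1/2 + 1/4·0 = 1/2.
Similarly for Rh via the mother's Rh distribution: P(Rh-) = 3/8.
Independent loci: 1/2 × 3/8 = 3/16.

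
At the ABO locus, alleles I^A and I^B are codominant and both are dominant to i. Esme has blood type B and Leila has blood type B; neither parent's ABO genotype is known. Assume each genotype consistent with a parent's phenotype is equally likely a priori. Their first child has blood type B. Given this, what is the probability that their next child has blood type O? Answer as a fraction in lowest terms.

Possible genotypes: Esme ∈ {I^B I^B, I^B i}; Leila ∈ {I^B I^B, I^B i}.
Weight each parental genotype pair by prior × P(type-B child):
  I^B I^B × I^B I^B: posterior weight 4/15; P(next child type O) = 0.
  I^B I^B × I^B i: posterior weight 4/15; P(next child type O) = 0.
  I^B i × I^B I^B: posterior weight 4/15; P(next child type O) = 0.
  I^B i × I^B i: posterior weight 1/5; P(next child type O) = 1/4.
Weighted sum = 1/20.

1/20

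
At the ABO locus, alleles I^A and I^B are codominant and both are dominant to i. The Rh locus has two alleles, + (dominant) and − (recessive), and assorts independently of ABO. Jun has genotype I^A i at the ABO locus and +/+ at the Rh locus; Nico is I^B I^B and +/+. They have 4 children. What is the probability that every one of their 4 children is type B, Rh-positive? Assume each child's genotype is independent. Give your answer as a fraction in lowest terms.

ABO cross I^A i × I^B I^B → 1/2 B, 1/2 AB.
Rh cross +/+ × +/+ → 1 Rh+; so P(type B, Rh-positive) = 1/2 × 1 = 1/2 per child.
All 4 independent: (1/2)^4 = 1/16.

1/16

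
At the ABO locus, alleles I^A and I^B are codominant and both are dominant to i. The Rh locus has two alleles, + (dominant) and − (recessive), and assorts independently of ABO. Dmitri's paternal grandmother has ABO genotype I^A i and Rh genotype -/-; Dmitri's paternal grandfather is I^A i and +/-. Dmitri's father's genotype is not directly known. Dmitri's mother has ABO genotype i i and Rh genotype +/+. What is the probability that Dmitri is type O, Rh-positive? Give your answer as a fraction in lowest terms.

Dmitri's father's ABO genotype from I^A i × I^A i: 1/4 I^A I^A, 1/2 I^A i, 1/4 i i.
Crossing each possibility with the mother i i and summing P(type O): 1/4·0 + 1/2·1/2 + 1/4·1 = 1/2.
Similarly for Rh via the father's Rh distribution: P(Rh+) = 1.
Independent loci: 1/2 × 1 = 1/2.

1/2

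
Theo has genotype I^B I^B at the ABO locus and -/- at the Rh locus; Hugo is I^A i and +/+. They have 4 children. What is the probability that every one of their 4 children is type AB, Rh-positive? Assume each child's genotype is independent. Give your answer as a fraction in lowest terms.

ABO cross I^B I^B × I^A i → 1/2 B, 1/2 AB.
Rh cross -/- × +/+ → 1 Rh+; so P(type AB, Rh-positive) = 1/2 × 1 = 1/2 per child.
All 4 independent: (1/2)^4 = 1/16.

1/16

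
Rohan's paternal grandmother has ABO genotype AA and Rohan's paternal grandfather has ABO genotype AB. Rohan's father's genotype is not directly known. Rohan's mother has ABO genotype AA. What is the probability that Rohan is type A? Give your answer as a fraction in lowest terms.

Rohan's father's ABO genotype from AA × AB: 1/2 AA, 1/2 AB.
Crossing each possibility with the mother AA and summing P(type A): 1/2·1 + 1/2·1/2 = 3/4.

3/4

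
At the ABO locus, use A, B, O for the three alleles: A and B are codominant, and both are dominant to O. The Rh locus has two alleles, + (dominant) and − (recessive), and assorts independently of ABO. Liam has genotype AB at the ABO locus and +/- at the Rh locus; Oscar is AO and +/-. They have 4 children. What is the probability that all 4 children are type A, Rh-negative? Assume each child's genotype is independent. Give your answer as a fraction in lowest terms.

1/4096

ABO cross AB × AO → 1/2 A, 1/4 B, 1/4 AB.
Rh cross +/- × +/- → 3/4 Rh+, 1/4 Rh-; so P(type A, Rh-negative) = 1/2 × 1/4 = 1/8 per child.
All 4 independent: (1/8)^4 = 1/4096.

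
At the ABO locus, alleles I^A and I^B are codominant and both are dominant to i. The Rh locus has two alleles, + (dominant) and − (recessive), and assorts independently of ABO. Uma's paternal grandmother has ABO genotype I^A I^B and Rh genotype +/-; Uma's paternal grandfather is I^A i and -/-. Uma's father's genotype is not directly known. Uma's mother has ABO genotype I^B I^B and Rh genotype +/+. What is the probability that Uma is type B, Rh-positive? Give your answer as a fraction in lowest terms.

1/2

Uma's father's ABO genotype from I^A I^B × I^A i: 1/4 I^A I^A, 1/4 I^A I^B, 1/4 I^A i, 1/4 I^B i.
Crossing each possibility with the mother I^B I^B and summing P(type B): 1/4·0 + 1/4·1/2 + 1/4·1/2 + 1/4·1 = 1/2.
Similarly for Rh via the father's Rh distribution: P(Rh+) = 1.
Independent loci: 1/2 × 1 = 1/2.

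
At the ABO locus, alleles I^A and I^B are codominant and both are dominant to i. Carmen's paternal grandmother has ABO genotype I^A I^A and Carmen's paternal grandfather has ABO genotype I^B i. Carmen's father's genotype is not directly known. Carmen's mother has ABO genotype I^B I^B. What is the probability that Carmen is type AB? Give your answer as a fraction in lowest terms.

1/2

Carmen's father's ABO genotype from I^A I^A × I^B i: 1/2 I^A I^B, 1/2 I^A i.
Crossing each possibility with the mother I^B I^B and summing P(type AB): 1/2·1/2 + 1/2·1/2 = 1/2.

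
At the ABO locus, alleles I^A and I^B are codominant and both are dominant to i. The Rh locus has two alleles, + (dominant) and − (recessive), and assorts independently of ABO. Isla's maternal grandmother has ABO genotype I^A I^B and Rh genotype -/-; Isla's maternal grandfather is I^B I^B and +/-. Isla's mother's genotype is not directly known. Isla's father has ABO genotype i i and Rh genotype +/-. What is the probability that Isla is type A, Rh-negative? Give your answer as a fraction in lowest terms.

Isla's mother's ABO genotype from I^A I^B × I^B I^B: 1/2 I^A I^B, 1/2 I^B I^B.
Crossing each possibility with the father i i and summing P(type A): 1/2·1/2 + 1/2·0 = 1/4.
Similarly for Rh via the mother's Rh distribution: P(Rh-) = 3/8.
Independent loci: 1/4 × 3/8 = 3/32.

3/32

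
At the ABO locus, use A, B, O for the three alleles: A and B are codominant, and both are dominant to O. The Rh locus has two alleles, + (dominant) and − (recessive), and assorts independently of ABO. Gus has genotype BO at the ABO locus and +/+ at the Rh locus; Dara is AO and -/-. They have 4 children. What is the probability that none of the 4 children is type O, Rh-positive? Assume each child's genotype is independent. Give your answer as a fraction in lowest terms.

81/256

ABO cross BO × AO → 1/4 O, 1/4 A, 1/4 B, 1/4 AB.
Rh cross +/+ × -/- → 1 Rh+; so P(type O, Rh-positive) = 1/4 × 1 = 1/4 per child.
P(not type O, Rh-positive) = 3/4 for one child; (3/4)^4 = 81/256.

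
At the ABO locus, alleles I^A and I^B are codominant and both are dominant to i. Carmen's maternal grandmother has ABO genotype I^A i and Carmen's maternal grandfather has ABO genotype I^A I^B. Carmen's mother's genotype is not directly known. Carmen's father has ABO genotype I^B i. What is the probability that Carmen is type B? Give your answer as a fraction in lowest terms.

Carmen's mother's ABO genotype from I^A i × I^A I^B: 1/4 I^A I^A, 1/4 I^A I^B, 1/4 I^A i, 1/4 I^B i.
Crossing each possibility with the father I^B i and summing P(type B): 1/4·0 + 1/4·1/2 + 1/4·1/4 + 1/4·3/4 = 3/8.

3/8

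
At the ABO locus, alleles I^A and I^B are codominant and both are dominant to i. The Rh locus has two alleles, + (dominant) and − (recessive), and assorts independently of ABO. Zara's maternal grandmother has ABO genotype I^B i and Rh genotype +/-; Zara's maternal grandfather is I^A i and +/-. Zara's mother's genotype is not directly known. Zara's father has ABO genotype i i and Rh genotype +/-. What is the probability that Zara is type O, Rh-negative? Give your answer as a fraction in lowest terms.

1/8

Zara's mother's ABO genotype from I^B i × I^A i: 1/4 I^A I^B, 1/4 I^A i, 1/4 I^B i, 1/4 i i.
Crossing each possibility with the father i i and summing P(type O): 1/4·0 + 1/4·1/2 + 1/4·1/2 + 1/4·1 = 1/2.
Similarly for Rh via the mother's Rh distribution: P(Rh-) = 1/4.
Independent loci: 1/2 × 1/4 = 1/8.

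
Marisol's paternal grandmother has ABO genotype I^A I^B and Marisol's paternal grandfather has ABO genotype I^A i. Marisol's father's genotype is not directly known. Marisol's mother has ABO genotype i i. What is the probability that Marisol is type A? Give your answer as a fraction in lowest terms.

1/2

Marisol's father's ABO genotype from I^A I^B × I^A i: 1/4 I^A I^A, 1/4 I^A I^B, 1/4 I^A i, 1/4 I^B i.
Crossing each possibility with the mother i i and summing P(type A): 1/4·1 + 1/4·1/2 + 1/4·1/2 + 1/4·0 = 1/2.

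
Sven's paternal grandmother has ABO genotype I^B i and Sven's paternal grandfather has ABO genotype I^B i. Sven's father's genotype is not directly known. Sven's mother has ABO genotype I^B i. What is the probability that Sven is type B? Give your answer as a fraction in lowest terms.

3/4

Sven's father's ABO genotype from I^B i × I^B i: 1/4 I^B I^B, 1/2 I^B i, 1/4 i i.
Crossing each possibility with the mother I^B i and summing P(type B): 1/4·1 + 1/2·3/4 + 1/4·1/2 = 3/4.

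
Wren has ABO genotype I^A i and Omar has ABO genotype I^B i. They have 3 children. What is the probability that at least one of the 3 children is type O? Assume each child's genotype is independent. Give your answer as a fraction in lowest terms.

37/64

ABO cross I^A i × I^B i → 1/4 O, 1/4 A, 1/4 B, 1/4 AB.
So P(type O) = 1/4 per child.
P(none) = (3/4)^3 = 27/64; P(at least one) = 1 − 27/64 = 37/64.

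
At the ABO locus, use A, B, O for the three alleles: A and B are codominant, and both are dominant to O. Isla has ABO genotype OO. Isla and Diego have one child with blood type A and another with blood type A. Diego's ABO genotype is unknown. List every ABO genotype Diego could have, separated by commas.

For each candidate genotype of Diego, check whether crossing it with OO can produce every observed child phenotype.
  AA → possible child types {A} ✓
  AB → possible child types {A, B} ✓
  AO → possible child types {O, A} ✓
  BB → possible child types {B} ✗
  BO → possible child types {O, B} ✗
  OO → possible child types {O} ✗

AA, AB, AO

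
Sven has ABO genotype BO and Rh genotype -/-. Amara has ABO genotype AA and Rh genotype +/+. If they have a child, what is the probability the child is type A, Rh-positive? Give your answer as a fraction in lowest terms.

ABO cross BO × AA → offspring phenotypes: 1/2 A, 1/2 AB.
Rh cross -/- × +/+ → 1 Rh+.
Independent loci: P(type A, Rh-positive) = 1/2 × 1 = 1/2.

1/2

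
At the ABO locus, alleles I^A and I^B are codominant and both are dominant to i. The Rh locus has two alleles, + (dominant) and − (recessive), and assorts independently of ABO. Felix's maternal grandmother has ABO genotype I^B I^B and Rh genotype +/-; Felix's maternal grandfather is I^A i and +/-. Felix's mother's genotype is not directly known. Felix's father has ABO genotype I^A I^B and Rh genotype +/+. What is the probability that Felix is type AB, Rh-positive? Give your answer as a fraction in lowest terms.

3/8

Felix's mother's ABO genotype from I^B I^B × I^A i: 1/2 I^A I^B, 1/2 I^B i.
Crossing each possibility with the father I^A I^B and summing P(type AB): 1/2·1/2 + 1/2·1/4 = 3/8.
Similarly for Rh via the mother's Rh distribution: P(Rh+) = 1.
Independent loci: 3/8 × 1 = 3/8.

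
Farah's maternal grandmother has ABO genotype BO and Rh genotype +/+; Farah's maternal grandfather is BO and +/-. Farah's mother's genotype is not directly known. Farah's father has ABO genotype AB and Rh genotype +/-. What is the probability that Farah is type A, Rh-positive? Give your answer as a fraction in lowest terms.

7/32

Farah's mother's ABO genotype from BO × BO: 1/4 BB, 1/2 BO, 1/4 OO.
Crossing each possibility with the father AB and summing P(type A): 1/4·0 + 1/2·1/4 + 1/4·1/2 = 1/4.
Similarly for Rh via the mother's Rh distribution: P(Rh+) = 7/8.
Independent loci: 1/4 × 7/8 = 7/32.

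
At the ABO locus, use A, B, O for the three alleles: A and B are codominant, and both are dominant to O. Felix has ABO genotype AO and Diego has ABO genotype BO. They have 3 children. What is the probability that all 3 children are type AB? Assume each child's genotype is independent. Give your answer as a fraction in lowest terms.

1/64

ABO cross AO × BO → 1/4 O, 1/4 A, 1/4 B, 1/4 AB.
So P(type AB) = 1/4 per child.
All 3 independent: (1/4)^3 = 1/64.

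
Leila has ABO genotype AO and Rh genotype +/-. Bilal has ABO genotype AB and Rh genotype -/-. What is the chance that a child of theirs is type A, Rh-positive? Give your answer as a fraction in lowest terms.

1/4

ABO cross AO × AB → offspring phenotypes: 1/2 A, 1/4 B, 1/4 AB.
Rh cross +/- × -/- → 1/2 Rh+, 1/2 Rh-.
Independent loci: P(type A, Rh-positive) = 1/2 × 1/2 = 1/4.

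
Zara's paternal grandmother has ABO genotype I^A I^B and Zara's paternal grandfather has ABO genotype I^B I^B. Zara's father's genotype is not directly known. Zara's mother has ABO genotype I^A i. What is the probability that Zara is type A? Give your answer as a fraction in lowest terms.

Zara's father's ABO genotype from I^A I^B × I^B I^B: 1/2 I^A I^B, 1/2 I^B I^B.
Crossing each possibility with the mother I^A i and summing P(type A): 1/2·1/2 + 1/2·0 = 1/4.

1/4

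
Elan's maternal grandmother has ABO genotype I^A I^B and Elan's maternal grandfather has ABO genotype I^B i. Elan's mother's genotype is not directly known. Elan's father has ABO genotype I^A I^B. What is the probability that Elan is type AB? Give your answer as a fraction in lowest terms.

3/8

Elan's mother's ABO genotype from I^A I^B × I^B i: 1/4 I^A I^B, 1/4 I^A i, 1/4 I^B I^B, 1/4 I^B i.
Crossing each possibility with the father I^A I^B and summing P(type AB): 1/4·1/2 + 1/4·1/4 + 1/4·1/2 + 1/4·1/4 = 3/8.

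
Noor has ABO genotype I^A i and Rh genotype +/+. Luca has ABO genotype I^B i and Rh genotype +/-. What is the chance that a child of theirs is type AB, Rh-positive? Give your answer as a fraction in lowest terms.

1/4

ABO cross I^A i × I^B i → offspring phenotypes: 1/4 O, 1/4 A, 1/4 B, 1/4 AB.
Rh cross +/+ × +/- → 1 Rh+.
Independent loci: P(type AB, Rh-positive) = 1/4 × 1 = 1/4.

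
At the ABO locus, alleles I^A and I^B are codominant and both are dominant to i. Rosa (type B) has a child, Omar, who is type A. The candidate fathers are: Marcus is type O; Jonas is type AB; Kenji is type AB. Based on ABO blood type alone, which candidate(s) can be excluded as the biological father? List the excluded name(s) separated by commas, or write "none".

A candidate is excluded only if no genotype consistent with his phenotype could produce a type A child with a type B mother.
Marcus (type O): no genotype consistent with that phenotype can produce a type-A child with a type-B mother.

Marcus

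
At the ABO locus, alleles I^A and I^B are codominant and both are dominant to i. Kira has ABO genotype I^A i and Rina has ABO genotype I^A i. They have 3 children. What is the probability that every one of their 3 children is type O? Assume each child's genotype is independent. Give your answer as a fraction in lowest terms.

ABO cross I^A i × I^A i → 1/4 O, 3/4 A.
So P(type O) = 1/4 per child.
All 3 independent: (1/4)^3 = 1/64.

1/64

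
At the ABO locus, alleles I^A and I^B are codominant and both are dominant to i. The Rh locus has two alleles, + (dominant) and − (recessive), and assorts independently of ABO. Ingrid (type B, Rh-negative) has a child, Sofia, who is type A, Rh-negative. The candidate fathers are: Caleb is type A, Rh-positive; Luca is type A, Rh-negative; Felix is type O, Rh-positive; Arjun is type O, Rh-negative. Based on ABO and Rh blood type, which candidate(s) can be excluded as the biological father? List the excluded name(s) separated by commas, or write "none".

Felix, Arjun

A candidate is excluded only if no genotype consistent with his phenotype could produce a type A, Rh-negative child with a type B, Rh-negative mother.
Felix (type O, Rh+): no genotype consistent with that phenotype can produce a type-A Rh- child with a type-B mother.
Arjun (type O, Rh-): no genotype consistent with that phenotype can produce a type-A Rh- child with a type-B mother.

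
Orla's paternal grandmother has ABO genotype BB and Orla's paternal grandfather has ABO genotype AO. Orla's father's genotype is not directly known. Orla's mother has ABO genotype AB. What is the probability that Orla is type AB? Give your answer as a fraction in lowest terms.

Orla's father's ABO genotype from BB × AO: 1/2 AB, 1/2 BO.
Crossing each possibility with the mother AB and summing P(type AB): 1/2·1/2 + 1/2·1/4 = 3/8.

3/8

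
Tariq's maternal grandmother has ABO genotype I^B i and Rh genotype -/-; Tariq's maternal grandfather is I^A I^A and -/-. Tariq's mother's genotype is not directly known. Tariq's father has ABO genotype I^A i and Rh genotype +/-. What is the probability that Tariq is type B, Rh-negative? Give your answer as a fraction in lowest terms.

1/16

Tariq's mother's ABO genotype from I^B i × I^A I^A: 1/2 I^A I^B, 1/2 I^A i.
Crossing each possibility with the father I^A i and summing P(type B): 1/2·1/4 + 1/2·0 = 1/8.
Similarly for Rh via the mother's Rh distribution: P(Rh-) = 1/2.
Independent loci: 1/8 × 1/2 = 1/16.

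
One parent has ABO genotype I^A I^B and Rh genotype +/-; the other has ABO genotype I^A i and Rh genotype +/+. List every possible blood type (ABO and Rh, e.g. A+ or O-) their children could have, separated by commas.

A+, B+, AB+

Gametes from I^A I^B × I^A i give offspring ABO genotypes I^A I^A, I^A I^B, I^A i, I^B i, i.e. phenotypes A, B, AB.
Rh cross +/- × +/+ → phenotypes Rh+.
Combining independently: A+, B+, AB+.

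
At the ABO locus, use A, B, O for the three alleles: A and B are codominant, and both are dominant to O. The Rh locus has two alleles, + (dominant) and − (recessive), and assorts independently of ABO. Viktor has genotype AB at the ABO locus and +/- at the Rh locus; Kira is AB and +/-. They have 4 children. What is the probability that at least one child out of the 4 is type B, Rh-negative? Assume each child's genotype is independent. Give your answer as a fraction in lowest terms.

14911/65536

ABO cross AB × AB → 1/4 A, 1/4 B, 1/2 AB.
Rh cross +/- × +/- → 3/4 Rh+, 1/4 Rh-; so P(type B, Rh-negative) = 1/4 × 1/4 = 1/16 per child.
P(none) = (15/16)^4 = 50625/65536; P(at least one) = 1 − 50625/65536 = 14911/65536.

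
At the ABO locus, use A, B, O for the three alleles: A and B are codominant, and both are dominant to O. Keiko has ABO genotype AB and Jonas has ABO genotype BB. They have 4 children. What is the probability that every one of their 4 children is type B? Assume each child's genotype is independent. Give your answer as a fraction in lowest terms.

ABO cross AB × BB → 1/2 B, 1/2 AB.
So P(type B) = 1/2 per child.
All 4 independent: (1/2)^4 = 1/16.

1/16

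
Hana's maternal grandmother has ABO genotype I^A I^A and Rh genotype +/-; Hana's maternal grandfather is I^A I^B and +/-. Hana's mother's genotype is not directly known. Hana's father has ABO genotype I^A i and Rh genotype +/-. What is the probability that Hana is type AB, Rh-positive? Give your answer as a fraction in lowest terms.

Hana's mother's ABO genotype from I^A I^A × I^A I^B: 1/2 I^A I^A, 1/2 I^A I^B.
Crossing each possibility with the father I^A i and summing P(type AB): 1/2·0 + 1/2·1/4 = 1/8.
Similarly for Rh via the mother's Rh distribution: P(Rh+) = 3/4.
Independent loci: 1/8 × 3/4 = 3/32.

3/32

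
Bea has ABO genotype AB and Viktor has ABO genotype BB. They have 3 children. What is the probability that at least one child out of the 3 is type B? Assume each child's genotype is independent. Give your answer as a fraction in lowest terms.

7/8

ABO cross AB × BB → 1/2 B, 1/2 AB.
So P(type B) = 1/2 per child.
P(none) = (1/2)^3 = 1/8; P(at least one) = 1 − 1/8 = 7/8.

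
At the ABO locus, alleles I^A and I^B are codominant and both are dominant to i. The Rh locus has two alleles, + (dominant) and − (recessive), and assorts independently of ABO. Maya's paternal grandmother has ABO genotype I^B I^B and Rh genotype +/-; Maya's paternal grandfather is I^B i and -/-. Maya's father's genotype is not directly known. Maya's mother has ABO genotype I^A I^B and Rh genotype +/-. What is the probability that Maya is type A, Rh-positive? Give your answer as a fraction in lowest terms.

5/64

Maya's father's ABO genotype from I^B I^B × I^B i: 1/2 I^B I^B, 1/2 I^B i.
Crossing each possibility with the mother I^A I^B and summing P(type A): 1/2·0 + 1/2·1/4 = 1/8.
Similarly for Rh via the father's Rh distribution: P(Rh+) = 5/8.
Independent loci: 1/8 × 5/8 = 5/64.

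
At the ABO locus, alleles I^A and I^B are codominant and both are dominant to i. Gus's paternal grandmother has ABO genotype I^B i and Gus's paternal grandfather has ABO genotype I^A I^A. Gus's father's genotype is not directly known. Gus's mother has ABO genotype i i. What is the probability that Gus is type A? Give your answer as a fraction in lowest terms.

Gus's father's ABO genotype from I^B i × I^A I^A: 1/2 I^A I^B, 1/2 I^A i.
Crossing each possibility with the mother i i and summing P(type A): 1/2·1/2 + 1/2·1/2 = 1/2.

1/2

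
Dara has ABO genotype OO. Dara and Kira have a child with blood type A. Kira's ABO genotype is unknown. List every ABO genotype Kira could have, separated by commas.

For each candidate genotype of Kira, check whether crossing it with OO can produce every observed child phenotype.
  AA → possible child types {A} ✓
  AB → possible child types {A, B} ✓
  AO → possible child types {O, A} ✓
  BB → possible child types {B} ✗
  BO → possible child types {O, B} ✗
  OO → possible child types {O} ✗

AA, AB, AO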